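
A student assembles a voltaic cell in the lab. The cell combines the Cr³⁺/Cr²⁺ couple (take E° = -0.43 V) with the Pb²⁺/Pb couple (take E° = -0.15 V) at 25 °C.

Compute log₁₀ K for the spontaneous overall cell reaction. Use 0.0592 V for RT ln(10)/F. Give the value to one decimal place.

Cathode: Pb²⁺/Pb; anode: Cr³⁺/Cr²⁺. E°cell = +0.28 V, n = 2.
log K = nE°cell / 0.0592 = (2)(+0.28) / 0.0592 = 9.5.

9.5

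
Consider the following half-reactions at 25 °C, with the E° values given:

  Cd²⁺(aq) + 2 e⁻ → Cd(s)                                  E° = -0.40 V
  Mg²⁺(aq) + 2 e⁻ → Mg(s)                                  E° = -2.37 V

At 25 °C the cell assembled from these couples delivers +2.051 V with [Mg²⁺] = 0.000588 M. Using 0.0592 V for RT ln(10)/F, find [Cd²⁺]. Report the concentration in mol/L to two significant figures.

0.32 M

Cd²⁺/Cd is the cathode, Mg²⁺/Mg the anode: E°cell = +1.97 V, n = 2.
Overall reaction: Cd²⁺(aq) + Mg(s) → Cd(s) + Mg²⁺(aq); Q = [Mg²⁺]^1/[Cd²⁺]^1.
From E = E° − (0.0592/n) log Q: log Q = (E° − E)·n/0.0592 = (+1.97 − (+2.051))·2/0.0592 = -2.7365.
So 1·log[Cd²⁺] = 1·log(0.000588) − log Q = -3.2306 − (-2.7365) = -0.4941; [Cd²⁺] = 10^(-0.4941) ≈ 0.32 M.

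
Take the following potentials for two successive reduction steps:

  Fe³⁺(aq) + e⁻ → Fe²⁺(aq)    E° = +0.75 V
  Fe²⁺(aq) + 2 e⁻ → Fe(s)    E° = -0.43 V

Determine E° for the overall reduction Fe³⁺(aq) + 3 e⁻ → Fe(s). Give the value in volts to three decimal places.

-0.037 V

Standard free energies of sequential steps add: ΔG°₃ = ΔG°₁ + ΔG°₂, so n₃E°₃ = n₁E°₁ + n₂E°₂.
E°₃ = (1×+0.75 + 2×-0.43) / 3 = (-0.110) / 3 = -0.037 V.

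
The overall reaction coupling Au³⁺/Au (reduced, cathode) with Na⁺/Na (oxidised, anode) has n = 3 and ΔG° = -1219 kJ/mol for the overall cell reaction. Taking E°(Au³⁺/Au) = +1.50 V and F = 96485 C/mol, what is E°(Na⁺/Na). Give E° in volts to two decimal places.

-2.71 V

E°cell = −ΔG°/(nF) = −(-1219×10³)/((3)(96485)) = +4.211 V.
Since Au³⁺/Au is the cathode and Na⁺/Na the anode, E°cell = E°(Au³⁺/Au) − E°(Na⁺/Na).
So E°(Na⁺/Na) = E°(Au³⁺/Au) − E°cell = (+1.50) − (+4.211) = -2.71 V.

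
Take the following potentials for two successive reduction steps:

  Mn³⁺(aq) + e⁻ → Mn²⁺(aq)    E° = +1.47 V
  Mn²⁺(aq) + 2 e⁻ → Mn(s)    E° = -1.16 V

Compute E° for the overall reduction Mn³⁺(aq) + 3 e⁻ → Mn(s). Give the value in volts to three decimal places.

-0.283 V

Adding the free-energy changes (−nFE°) of the two steps gives −n₃FE°₃ = −n₁FE°₁ − n₂FE°₂.
E°₃ = (1×+1.47 + 2×-1.16) / 3 = (-0.850) / 3 = -0.283 V.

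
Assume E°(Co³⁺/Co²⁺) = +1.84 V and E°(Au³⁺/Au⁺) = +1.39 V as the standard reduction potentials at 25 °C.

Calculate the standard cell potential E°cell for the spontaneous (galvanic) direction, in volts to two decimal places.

The Co³⁺/Co²⁺ couple has the higher reduction potential, so it is the cathode; Au³⁺/Au⁺ is oxidised at the anode.
E°cell = E°(cathode) − E°(anode) = (+1.84) − (+1.39) = +0.45 V.
Since E°cell > 0, the reaction is spontaneous under standard conditions.

+0.45 V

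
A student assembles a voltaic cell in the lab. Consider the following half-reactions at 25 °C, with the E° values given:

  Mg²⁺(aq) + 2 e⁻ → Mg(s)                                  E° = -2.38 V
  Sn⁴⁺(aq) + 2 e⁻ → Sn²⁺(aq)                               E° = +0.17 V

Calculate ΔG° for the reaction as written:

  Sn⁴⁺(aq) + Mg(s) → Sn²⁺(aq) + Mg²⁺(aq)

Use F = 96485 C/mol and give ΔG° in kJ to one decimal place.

-492.1 kJ

As written, Sn⁴⁺/Sn²⁺ is reduced (cathode) and Mg²⁺/Mg is oxidised (anode), so E°cell = (+0.17) − (-2.38) = +2.55 V.
Balancing electrons gives n = 2.
ΔG° = −nFE° = −(2)(96485)(+2.55) = -492,073 J = -492.1 kJ.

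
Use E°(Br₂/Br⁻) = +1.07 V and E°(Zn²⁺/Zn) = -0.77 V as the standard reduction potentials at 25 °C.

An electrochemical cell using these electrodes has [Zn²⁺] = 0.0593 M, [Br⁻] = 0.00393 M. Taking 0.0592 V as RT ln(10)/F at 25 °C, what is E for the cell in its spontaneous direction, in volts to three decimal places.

Br₂/Br⁻ is the cathode (higher E°), Zn²⁺/Zn the anode: E°cell = +1.07 − (-0.77) = +1.84 V, n = 2.
Overall: Br₂(l) + Zn(s) → 2 Br⁻(aq) + Zn²⁺(aq)
Q = [Br⁻]^2·[Zn²⁺]; log Q = -6.038.
E = E° − (0.0592/n) log Q = +1.84 − (0.0592/2)(-6.038) = +2.019 V.

+2.019 V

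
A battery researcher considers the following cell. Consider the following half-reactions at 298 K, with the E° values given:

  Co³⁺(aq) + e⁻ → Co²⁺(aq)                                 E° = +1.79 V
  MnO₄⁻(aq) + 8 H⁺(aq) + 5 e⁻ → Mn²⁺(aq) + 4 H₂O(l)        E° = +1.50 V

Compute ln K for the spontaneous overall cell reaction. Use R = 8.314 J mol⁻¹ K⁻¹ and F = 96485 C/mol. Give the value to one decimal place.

Cathode: Co³⁺/Co²⁺; anode: MnO₄⁻/Mn²⁺. E°cell = (+1.79) − (+1.50) = +0.29 V, with n = 5.
ΔG° = −nFE° = −RT ln K, so ln K = nFE°/(RT) = (5)(96485)(+0.29) / ((8.314)(298)) = 56.468.

56.5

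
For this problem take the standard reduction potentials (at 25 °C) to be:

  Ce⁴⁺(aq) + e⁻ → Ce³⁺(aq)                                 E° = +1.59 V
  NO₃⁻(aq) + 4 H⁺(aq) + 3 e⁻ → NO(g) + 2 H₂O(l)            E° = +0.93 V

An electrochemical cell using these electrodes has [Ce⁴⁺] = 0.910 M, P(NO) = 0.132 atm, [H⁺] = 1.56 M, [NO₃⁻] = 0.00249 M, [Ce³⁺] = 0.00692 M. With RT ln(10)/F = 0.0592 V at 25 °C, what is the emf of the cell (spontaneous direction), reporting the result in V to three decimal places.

Ce⁴⁺/Ce³⁺ is the cathode (higher E°), NO₃⁻/NO the anode: E°cell = +1.59 − (+0.93) = +0.66 V, n = 3.
Overall: 3 Ce⁴⁺(aq) + NO(g) + 2 H₂O(l) → 3 Ce³⁺(aq) + NO₃⁻(aq) + 4 H⁺(aq)
Q = [Ce³⁺]^3·[NO₃⁻]·[H⁺]^4 / ([Ce⁴⁺]^3·P(NO)); log Q = -7.309.
E = E° − (0.0592/n) log Q = +0.66 − (0.0592/3)(-7.309) = +0.804 V.

+0.804 V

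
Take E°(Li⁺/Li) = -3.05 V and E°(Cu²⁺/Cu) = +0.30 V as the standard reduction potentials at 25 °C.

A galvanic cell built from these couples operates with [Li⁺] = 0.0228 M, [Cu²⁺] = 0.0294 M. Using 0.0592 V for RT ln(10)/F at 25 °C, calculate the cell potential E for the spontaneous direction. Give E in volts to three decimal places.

Cu²⁺/Cu is the cathode (higher E°), Li⁺/Li the anode: E°cell = +0.30 − (-3.05) = +3.35 V, n = 2.
Overall: Cu²⁺(aq) + 2 Li(s) → Cu(s) + 2 Li⁺(aq)
Q = [Li⁺]^2 / ([Cu²⁺]); log Q = -1.752.
E = E° − (0.0592/n) log Q = +3.35 − (0.0592/2)(-1.752) = +3.402 V.

+3.402 V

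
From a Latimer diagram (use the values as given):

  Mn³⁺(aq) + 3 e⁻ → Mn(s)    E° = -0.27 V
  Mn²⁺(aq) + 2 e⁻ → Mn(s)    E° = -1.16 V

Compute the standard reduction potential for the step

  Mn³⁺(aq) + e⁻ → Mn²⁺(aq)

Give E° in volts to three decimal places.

Sequential free energies add, so n₃E°₃ = n₁E°₁ + n₂E°₂.
With n₃ = 3, and the known step contributing 2×(-1.16) V, the unknown satisfies 1·E° = 3×(-0.27) − 2×(-1.16) = +1.510.
E° = +1.510 / 1 = +1.510 V.

+1.510 V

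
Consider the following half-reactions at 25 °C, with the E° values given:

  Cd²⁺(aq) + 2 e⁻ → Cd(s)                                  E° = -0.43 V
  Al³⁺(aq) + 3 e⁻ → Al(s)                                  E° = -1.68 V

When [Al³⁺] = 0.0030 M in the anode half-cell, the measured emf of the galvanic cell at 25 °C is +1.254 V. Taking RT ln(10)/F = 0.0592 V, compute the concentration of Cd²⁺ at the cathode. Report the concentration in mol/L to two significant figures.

Cd²⁺/Cd is the cathode, Al³⁺/Al the anode: E°cell = +1.25 V, n = 6.
Overall reaction: 3 Cd²⁺(aq) + 2 Al(s) → 3 Cd(s) + 2 Al³⁺(aq); Q = [Al³⁺]^2/[Cd²⁺]^3.
From E = E° − (0.0592/n) log Q: log Q = (E° − E)·n/0.0592 = (+1.25 − (+1.254))·6/0.0592 = -0.4054.
So 3·log[Cd²⁺] = 2·log(0.003) − log Q = -5.0458 − (-0.4054) = -4.6404; log[Cd²⁺] = -4.6404 / 3 = -1.5468; [Cd²⁺] = 10^(-1.5468) ≈ 0.028 M.

0.028 M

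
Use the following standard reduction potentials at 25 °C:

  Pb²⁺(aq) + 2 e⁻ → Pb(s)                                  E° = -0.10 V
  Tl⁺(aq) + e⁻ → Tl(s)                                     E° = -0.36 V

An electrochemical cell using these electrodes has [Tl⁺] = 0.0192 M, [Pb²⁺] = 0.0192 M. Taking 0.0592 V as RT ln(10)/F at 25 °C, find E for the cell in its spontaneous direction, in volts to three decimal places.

+0.311 V

Pb²⁺/Pb is the cathode (higher E°), Tl⁺/Tl the anode: E°cell = -0.10 − (-0.36) = +0.26 V, n = 2.
Overall: Pb²⁺(aq) + 2 Tl(s) → Pb(s) + 2 Tl⁺(aq)
Q = [Tl⁺]^2 / ([Pb²⁺]); log Q = -1.717.
E = E° − (0.0592/n) log Q = +0.26 − (0.0592/2)(-1.717) = +0.311 V.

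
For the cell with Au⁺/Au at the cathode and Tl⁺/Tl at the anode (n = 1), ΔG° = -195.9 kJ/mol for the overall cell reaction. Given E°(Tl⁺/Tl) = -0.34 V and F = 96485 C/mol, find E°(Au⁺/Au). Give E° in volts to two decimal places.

+1.69 V

E°cell = −ΔG°/(nF) = −(-195.9×10³)/((1)(96485)) = +2.030 V.
Since Au⁺/Au is the cathode and Tl⁺/Tl the anode, E°cell = E°(Au⁺/Au) − E°(Tl⁺/Tl).
So E°(Au⁺/Au) = E°cell + E°(Tl⁺/Tl) = +2.030 + (-0.34) = +1.69 V.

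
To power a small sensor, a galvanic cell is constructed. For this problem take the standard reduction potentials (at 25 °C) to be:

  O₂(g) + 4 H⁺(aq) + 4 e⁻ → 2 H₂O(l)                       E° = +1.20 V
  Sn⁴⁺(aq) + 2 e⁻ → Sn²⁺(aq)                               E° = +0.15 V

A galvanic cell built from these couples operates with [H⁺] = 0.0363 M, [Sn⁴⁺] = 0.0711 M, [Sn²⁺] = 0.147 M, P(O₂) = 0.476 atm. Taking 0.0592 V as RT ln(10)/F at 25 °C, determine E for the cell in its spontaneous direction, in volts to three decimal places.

+0.969 V

O₂/H₂O is the cathode (higher E°), Sn⁴⁺/Sn²⁺ the anode: E°cell = +1.20 − (+0.15) = +1.05 V, n = 4.
Overall: O₂(g) + 4 H⁺(aq) + 2 Sn²⁺(aq) → 2 H₂O(l) + 2 Sn⁴⁺(aq)
Q = [Sn⁴⁺]^2 / (P(O₂)·[H⁺]^4·[Sn²⁺]^2); log Q = 5.452.
E = E° − (0.0592/n) log Q = +1.05 − (0.0592/4)(5.452) = +0.969 V.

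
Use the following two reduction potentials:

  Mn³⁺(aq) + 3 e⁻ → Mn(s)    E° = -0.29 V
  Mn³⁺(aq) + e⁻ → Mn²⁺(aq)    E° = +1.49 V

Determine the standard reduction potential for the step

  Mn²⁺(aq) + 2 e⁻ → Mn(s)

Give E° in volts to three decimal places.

-1.180 V

Sequential free energies add, so n₃E°₃ = n₁E°₁ + n₂E°₂.
With n₃ = 3, and the known step contributing 1×(+1.49) V, the unknown satisfies 2·E° = 3×(-0.29) − 1×(+1.49) = -2.360.
E° = -2.360 / 2 = -1.180 V.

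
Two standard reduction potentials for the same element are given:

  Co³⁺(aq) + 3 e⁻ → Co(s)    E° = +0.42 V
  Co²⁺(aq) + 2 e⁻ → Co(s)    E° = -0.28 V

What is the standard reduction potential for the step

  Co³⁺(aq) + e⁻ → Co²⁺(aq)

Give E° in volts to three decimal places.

+1.820 V

Sequential free energies add, so n₃E°₃ = n₁E°₁ + n₂E°₂.
With n₃ = 3, and the known step contributing 2×(-0.28) V, the unknown satisfies 1·E° = 3×(+0.42) − 2×(-0.28) = +1.820.
E° = +1.820 / 1 = +1.820 V.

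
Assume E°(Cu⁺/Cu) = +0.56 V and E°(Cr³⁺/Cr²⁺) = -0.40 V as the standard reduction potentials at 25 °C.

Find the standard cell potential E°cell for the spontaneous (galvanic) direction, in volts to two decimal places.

The Cu⁺/Cu couple has the higher reduction potential, so it is the cathode; Cr³⁺/Cr²⁺ is oxidised at the anode.
E°cell = E°(cathode) − E°(anode) = (+0.56) − (-0.40) = +0.96 V.

+0.96 V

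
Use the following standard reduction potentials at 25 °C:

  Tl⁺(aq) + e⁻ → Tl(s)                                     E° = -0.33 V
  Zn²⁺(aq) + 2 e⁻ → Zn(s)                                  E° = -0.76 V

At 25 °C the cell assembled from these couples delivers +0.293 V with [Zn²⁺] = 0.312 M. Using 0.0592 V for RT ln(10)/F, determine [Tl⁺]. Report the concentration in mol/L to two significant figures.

0.0027 M

Tl⁺/Tl is the cathode, Zn²⁺/Zn the anode: E°cell = +0.43 V, n = 2.
Overall reaction: 2 Tl⁺(aq) + Zn(s) → 2 Tl(s) + Zn²⁺(aq); Q = [Zn²⁺]^1/[Tl⁺]^2.
From E = E° − (0.0592/n) log Q: log Q = (E° − E)·n/0.0592 = (+0.43 − (+0.293))·2/0.0592 = 4.6284.
So 2·log[Tl⁺] = 1·log(0.312) − log Q = -0.5058 − (4.6284) = -5.1342; log[Tl⁺] = -5.1342 / 2 = -2.5671; [Tl⁺] = 10^(-2.5671) ≈ 0.0027 M.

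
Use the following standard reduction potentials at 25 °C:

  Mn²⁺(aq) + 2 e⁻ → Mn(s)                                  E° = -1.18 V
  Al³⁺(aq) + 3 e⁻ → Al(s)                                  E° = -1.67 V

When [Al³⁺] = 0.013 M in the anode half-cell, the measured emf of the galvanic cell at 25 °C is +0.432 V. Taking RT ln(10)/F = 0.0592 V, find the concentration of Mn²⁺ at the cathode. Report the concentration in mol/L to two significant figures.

Mn²⁺/Mn is the cathode, Al³⁺/Al the anode: E°cell = +0.49 V, n = 6.
Overall reaction: 3 Mn²⁺(aq) + 2 Al(s) → 3 Mn(s) + 2 Al³⁺(aq); Q = [Al³⁺]^2/[Mn²⁺]^3.
From E = E° − (0.0592/n) log Q: log Q = (E° − E)·n/0.0592 = (+0.49 − (+0.432))·6/0.0592 = 5.8784.
So 3·log[Mn²⁺] = 2·log(0.013) − log Q = -3.7721 − (5.8784) = -9.6505; log[Mn²⁺] = -9.6505 / 3 = -3.2168; [Mn²⁺] = 10^(-3.2168) ≈ 0.00061 M.

0.00061 M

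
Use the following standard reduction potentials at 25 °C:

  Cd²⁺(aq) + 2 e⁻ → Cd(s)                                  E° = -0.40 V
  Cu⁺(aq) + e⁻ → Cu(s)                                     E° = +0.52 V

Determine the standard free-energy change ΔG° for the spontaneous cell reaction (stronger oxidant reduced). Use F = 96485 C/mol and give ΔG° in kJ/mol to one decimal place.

Cu⁺/Cu (E° = +0.52 V) is the cathode; Cd²⁺/Cd (E° = -0.40 V) is the anode, so E°cell = +0.92 V.
Balancing electrons gives n = 2 (lcm of 1 and 2).
ΔG° = −nFE° = −(2)(96485)(+0.92) = -177,532 J = -177.5 kJ/mol.

-177.5 kJ/mol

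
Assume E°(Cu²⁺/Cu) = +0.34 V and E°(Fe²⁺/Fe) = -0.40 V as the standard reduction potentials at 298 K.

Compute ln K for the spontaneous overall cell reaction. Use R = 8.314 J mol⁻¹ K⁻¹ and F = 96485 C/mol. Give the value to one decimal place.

Cathode: Cu²⁺/Cu; anode: Fe²⁺/Fe. E°cell = (+0.34) − (-0.40) = +0.74 V, with n = 2.
ΔG° = −nFE° = −RT ln K, so ln K = nFE°/(RT) = (2)(96485)(+0.74) / ((8.314)(298)) = 57.636.

57.6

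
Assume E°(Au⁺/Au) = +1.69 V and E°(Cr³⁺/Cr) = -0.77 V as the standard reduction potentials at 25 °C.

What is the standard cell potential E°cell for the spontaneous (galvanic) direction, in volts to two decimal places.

+2.46 V

The Au⁺/Au couple has the higher reduction potential, so it is the cathode; Cr³⁺/Cr is oxidised at the anode.
E°cell = E°(cathode) − E°(anode) = (+1.69) − (-0.77) = +2.46 V.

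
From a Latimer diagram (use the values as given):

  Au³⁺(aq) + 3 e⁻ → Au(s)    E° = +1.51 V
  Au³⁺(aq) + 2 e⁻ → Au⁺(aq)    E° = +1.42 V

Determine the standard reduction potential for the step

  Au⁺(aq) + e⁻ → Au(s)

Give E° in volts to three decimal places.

+1.690 V

Sequential free energies add, so n₃E°₃ = n₁E°₁ + n₂E°₂.
With n₃ = 3, and the known step contributing 2×(+1.42) V, the unknown satisfies 1·E° = 3×(+1.51) − 2×(+1.42) = +1.690.
E° = +1.690 / 1 = +1.690 V.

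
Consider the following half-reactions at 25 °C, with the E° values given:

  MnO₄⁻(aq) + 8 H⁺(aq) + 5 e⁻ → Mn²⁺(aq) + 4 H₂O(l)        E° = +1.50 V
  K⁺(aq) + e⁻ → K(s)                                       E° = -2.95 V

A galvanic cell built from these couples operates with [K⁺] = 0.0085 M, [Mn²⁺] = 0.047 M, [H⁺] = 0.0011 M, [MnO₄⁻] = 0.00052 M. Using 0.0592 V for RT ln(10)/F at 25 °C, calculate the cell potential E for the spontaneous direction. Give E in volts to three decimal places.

+4.269 V

MnO₄⁻/Mn²⁺ is the cathode (higher E°), K⁺/K the anode: E°cell = +1.50 − (-2.95) = +4.45 V, n = 5.
Overall: MnO₄⁻(aq) + 8 H⁺(aq) + 5 K(s) → Mn²⁺(aq) + 4 H₂O(l) + 5 K⁺(aq)
Q = [Mn²⁺]·[K⁺]^5 / ([MnO₄⁻]·[H⁺]^8); log Q = 15.272.
E = E° − (0.0592/n) log Q = +4.45 − (0.0592/5)(15.272) = +4.269 V.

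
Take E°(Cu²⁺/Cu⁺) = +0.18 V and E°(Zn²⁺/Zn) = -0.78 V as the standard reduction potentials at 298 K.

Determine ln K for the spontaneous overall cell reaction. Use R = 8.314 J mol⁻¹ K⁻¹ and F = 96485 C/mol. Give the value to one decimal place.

Cathode: Cu²⁺/Cu⁺; anode: Zn²⁺/Zn. E°cell = (+0.18) − (-0.78) = +0.96 V, with n = 2.
ΔG° = −nFE° = −RT ln K, so ln K = nFE°/(RT) = (2)(96485)(+0.96) / ((8.314)(298)) = 74.771.

74.8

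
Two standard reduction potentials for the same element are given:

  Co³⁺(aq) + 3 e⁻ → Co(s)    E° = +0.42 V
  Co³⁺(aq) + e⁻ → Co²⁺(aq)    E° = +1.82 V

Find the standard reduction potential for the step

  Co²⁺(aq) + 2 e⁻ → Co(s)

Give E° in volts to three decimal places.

-0.280 V

Sequential free energies add, so n₃E°₃ = n₁E°₁ + n₂E°₂.
With n₃ = 3, and the known step contributing 1×(+1.82) V, the unknown satisfies 2·E° = 3×(+0.42) − 1×(+1.82) = -0.560.
E° = -0.560 / 2 = -0.280 V.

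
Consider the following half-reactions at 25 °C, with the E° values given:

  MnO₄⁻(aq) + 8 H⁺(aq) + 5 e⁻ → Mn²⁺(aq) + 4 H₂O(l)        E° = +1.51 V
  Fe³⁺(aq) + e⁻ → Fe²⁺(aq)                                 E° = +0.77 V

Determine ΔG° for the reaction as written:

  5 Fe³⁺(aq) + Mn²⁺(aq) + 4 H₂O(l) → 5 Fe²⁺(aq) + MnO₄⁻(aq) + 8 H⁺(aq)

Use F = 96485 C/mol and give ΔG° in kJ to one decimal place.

As written, Fe³⁺/Fe²⁺ is reduced (cathode) and MnO₄⁻/Mn²⁺ is oxidised (anode), so E°cell = (+0.77) − (+1.51) = -0.74 V.
Balancing electrons gives n = 5.
ΔG° = −nFE° = −(5)(96485)(-0.74) = 356,994 J = +357.0 kJ.

+357.0 kJ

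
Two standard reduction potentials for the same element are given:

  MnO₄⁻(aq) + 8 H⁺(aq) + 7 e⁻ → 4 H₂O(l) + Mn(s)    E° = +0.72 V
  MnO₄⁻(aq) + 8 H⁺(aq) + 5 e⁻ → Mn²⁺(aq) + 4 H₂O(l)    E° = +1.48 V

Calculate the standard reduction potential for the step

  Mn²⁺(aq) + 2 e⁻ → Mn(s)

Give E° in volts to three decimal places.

Sequential free energies add, so n₃E°₃ = n₁E°₁ + n₂E°₂.
With n₃ = 7, and the known step contributing 5×(+1.48) V, the unknown satisfies 2·E° = 7×(+0.72) − 5×(+1.48) = -2.360.
E° = -2.360 / 2 = -1.180 V.

-1.180 V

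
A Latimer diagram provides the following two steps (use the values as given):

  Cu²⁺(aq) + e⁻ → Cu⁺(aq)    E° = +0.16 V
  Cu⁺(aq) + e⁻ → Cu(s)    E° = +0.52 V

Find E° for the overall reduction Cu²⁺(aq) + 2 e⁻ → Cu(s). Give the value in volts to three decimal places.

+0.340 V

Adding the free-energy changes (−nFE°) of the two steps gives −n₃FE°₃ = −n₁FE°₁ − n₂FE°₂.
E°₃ = (1×+0.16 + 1×+0.52) / 2 = (+0.680) / 2 = +0.340 V.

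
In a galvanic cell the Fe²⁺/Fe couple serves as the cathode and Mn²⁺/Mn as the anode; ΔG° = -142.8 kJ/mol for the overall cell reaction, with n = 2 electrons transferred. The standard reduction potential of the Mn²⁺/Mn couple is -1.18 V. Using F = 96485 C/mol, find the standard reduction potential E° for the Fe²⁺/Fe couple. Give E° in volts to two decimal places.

-0.44 V

E°cell = −ΔG°/(nF) = −(-142.8×10³)/((2)(96485)) = +0.740 V.
Since Fe²⁺/Fe is the cathode and Mn²⁺/Mn the anode, E°cell = E°(Fe²⁺/Fe) − E°(Mn²⁺/Mn).
So E°(Fe²⁺/Fe) = E°cell + E°(Mn²⁺/Mn) = +0.740 + (-1.18) = -0.44 V.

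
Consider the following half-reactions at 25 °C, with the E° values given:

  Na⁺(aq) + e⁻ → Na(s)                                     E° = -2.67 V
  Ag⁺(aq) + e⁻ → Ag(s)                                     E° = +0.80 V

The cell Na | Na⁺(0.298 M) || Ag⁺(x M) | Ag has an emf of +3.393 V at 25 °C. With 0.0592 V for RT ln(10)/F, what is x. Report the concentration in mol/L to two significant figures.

Ag⁺/Ag is the cathode, Na⁺/Na the anode: E°cell = +3.47 V, n = 1.
Overall reaction: Ag⁺(aq) + Na(s) → Ag(s) + Na⁺(aq); Q = [Na⁺]^1/[Ag⁺]^1.
From E = E° − (0.0592/n) log Q: log Q = (E° − E)·n/0.0592 = (+3.47 − (+3.393))·1/0.0592 = 1.3007.
So 1·log[Ag⁺] = 1·log(0.298) − log Q = -0.5258 − (1.3007) = -1.8265; [Ag⁺] = 10^(-1.8265) ≈ 0.015 M.

0.015 M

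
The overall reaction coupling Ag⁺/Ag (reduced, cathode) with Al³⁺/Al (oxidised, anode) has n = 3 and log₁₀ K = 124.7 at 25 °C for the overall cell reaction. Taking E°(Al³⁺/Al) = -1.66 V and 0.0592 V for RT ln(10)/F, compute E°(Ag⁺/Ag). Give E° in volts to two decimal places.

E°cell = (0.0592/n)·log K = (0.0592/3)(124.7) = +2.461 V.
Since Ag⁺/Ag is the cathode and Al³⁺/Al the anode, E°cell = E°(Ag⁺/Ag) − E°(Al³⁺/Al).
So E°(Ag⁺/Ag) = E°cell + E°(Al³⁺/Al) = +2.461 + (-1.66) = +0.80 V.

+0.80 V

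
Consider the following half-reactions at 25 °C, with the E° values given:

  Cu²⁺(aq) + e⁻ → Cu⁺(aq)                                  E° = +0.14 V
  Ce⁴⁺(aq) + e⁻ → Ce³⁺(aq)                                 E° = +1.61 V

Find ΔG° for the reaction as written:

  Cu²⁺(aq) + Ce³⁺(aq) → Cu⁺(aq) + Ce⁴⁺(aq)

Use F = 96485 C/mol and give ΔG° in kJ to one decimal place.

As written, Cu²⁺/Cu⁺ is reduced (cathode) and Ce⁴⁺/Ce³⁺ is oxidised (anode), so E°cell = (+0.14) − (+1.61) = -1.47 V.
Balancing electrons gives n = 1.
ΔG° = −nFE° = −(1)(96485)(-1.47) = 141,833 J = +141.8 kJ.

+141.8 kJ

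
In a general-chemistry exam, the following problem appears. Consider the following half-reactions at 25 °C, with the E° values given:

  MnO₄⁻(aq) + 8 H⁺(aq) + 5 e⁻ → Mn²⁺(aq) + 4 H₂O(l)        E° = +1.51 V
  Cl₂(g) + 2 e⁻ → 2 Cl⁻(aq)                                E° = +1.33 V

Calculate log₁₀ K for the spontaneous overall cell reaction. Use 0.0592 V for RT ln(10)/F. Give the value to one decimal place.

Cathode: MnO₄⁻/Mn²⁺; anode: Cl₂/Cl⁻. E°cell = +0.18 V, n = 10.
log K = nE°cell / 0.0592 = (10)(+0.18) / 0.0592 = 30.4.

30.4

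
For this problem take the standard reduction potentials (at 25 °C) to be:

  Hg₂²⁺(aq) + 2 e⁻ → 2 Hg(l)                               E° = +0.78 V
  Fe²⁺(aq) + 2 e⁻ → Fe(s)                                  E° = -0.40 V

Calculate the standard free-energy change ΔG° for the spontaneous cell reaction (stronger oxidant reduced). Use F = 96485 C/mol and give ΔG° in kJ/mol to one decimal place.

-227.7 kJ/mol

Hg₂²⁺/Hg (E° = +0.78 V) is the cathode; Fe²⁺/Fe (E° = -0.40 V) is the anode, so E°cell = +1.18 V.
Balancing electrons gives n = 2 (lcm of 2 and 2).
ΔG° = −nFE° = −(2)(96485)(+1.18) = -227,705 J = -227.7 kJ/mol.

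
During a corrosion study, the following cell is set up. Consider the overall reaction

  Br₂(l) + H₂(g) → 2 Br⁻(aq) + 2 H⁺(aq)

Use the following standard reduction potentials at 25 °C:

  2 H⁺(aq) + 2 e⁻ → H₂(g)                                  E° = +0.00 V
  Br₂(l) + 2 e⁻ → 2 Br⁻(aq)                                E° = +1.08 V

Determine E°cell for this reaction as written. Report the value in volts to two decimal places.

+1.08 V

The Br₂/Br⁻ couple has the higher reduction potential, so it is the cathode; H⁺/H₂ is oxidised at the anode.
E°cell = E°(cathode) − E°(anode) = (+1.08) − (+0.00) = +1.08 V.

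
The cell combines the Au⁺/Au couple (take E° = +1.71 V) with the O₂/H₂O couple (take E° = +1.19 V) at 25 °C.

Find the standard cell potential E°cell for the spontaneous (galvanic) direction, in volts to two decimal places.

The Au⁺/Au couple has the higher reduction potential, so it is the cathode; O₂/H₂O is oxidised at the anode.
E°cell = E°(cathode) − E°(anode) = (+1.71) − (+1.19) = +0.52 V.
Since E°cell > 0, the reaction is spontaneous under standard conditions.

+0.52 V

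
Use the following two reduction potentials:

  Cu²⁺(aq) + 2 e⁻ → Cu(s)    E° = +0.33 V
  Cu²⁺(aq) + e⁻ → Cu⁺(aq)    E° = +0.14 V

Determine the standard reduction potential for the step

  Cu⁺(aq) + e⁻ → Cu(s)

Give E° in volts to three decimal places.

Sequential free energies add, so n₃E°₃ = n₁E°₁ + n₂E°₂.
With n₃ = 2, and the known step contributing 1×(+0.14) V, the unknown satisfies 1·E° = 2×(+0.33) − 1×(+0.14) = +0.520.
E° = +0.520 / 1 = +0.520 V.

+0.520 V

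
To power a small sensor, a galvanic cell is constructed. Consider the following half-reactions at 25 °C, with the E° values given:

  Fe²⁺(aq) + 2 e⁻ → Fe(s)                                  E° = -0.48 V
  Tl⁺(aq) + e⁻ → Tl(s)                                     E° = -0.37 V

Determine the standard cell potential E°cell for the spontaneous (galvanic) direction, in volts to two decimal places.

+0.11 V

The Tl⁺/Tl couple has the higher reduction potential, so it is the cathode; Fe²⁺/Fe is oxidised at the anode.
E°cell = E°(cathode) − E°(anode) = (-0.37) − (-0.48) = +0.11 V.
Since E°cell > 0, the reaction is spontaneous under standard conditions.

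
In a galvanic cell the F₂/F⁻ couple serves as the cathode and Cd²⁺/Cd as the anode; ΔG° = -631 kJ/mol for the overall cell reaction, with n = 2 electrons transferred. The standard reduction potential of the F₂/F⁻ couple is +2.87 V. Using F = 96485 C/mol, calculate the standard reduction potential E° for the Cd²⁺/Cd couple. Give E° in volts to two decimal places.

E°cell = −ΔG°/(nF) = −(-631×10³)/((2)(96485)) = +3.270 V.
Since F₂/F⁻ is the cathode and Cd²⁺/Cd the anode, E°cell = E°(F₂/F⁻) − E°(Cd²⁺/Cd).
So E°(Cd²⁺/Cd) = E°(F₂/F⁻) − E°cell = (+2.87) − (+3.270) = -0.40 V.

-0.40 V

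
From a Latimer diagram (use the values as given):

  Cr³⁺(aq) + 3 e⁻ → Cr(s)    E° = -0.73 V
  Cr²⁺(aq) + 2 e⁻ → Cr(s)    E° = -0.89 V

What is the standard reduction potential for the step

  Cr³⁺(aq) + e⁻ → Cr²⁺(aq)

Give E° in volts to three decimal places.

-0.410 V

Sequential free energies add, so n₃E°₃ = n₁E°₁ + n₂E°₂.
With n₃ = 3, and the known step contributing 2×(-0.89) V, the unknown satisfies 1·E° = 3×(-0.73) − 2×(-0.89) = -0.410.
E° = -0.410 / 1 = -0.410 V.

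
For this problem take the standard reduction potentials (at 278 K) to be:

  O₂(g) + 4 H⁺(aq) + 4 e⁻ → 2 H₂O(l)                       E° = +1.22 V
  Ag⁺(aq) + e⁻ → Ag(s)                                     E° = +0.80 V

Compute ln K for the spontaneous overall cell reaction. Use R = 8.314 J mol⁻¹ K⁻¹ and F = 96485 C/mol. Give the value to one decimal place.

Cathode: O₂/H₂O; anode: Ag⁺/Ag. E°cell = (+1.22) − (+0.80) = +0.42 V, with n = 4.
ΔG° = −nFE° = −RT ln K, so ln K = nFE°/(RT) = (4)(96485)(+0.42) / ((8.314)(278)) = 70.132.

70.1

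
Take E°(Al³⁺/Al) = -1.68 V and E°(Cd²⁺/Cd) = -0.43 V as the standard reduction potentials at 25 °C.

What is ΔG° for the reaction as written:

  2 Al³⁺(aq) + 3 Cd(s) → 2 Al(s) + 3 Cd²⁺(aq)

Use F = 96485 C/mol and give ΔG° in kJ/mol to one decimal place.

+723.6 kJ/mol

As written, Al³⁺/Al is reduced (cathode) and Cd²⁺/Cd is oxidised (anode), so E°cell = (-1.68) − (-0.43) = -1.25 V.
Balancing electrons gives n = 6.
ΔG° = −nFE° = −(6)(96485)(-1.25) = 723,638 J = +723.6 kJ/mol.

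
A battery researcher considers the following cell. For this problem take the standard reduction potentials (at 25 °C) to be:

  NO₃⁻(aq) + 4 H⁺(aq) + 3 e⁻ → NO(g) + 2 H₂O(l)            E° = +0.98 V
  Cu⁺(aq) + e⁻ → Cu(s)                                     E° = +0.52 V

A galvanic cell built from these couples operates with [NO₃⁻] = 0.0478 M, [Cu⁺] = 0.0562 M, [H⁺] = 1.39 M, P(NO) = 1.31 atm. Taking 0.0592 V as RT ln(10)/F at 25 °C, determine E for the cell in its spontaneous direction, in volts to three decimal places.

+0.517 V

NO₃⁻/NO is the cathode (higher E°), Cu⁺/Cu the anode: E°cell = +0.98 − (+0.52) = +0.46 V, n = 3.
Overall: NO₃⁻(aq) + 4 H⁺(aq) + 3 Cu(s) → NO(g) + 2 H₂O(l) + 3 Cu⁺(aq)
Q = P(NO)·[Cu⁺]^3 / ([NO₃⁻]·[H⁺]^4); log Q = -2.885.
E = E° − (0.0592/n) log Q = +0.46 − (0.0592/3)(-2.885) = +0.517 V.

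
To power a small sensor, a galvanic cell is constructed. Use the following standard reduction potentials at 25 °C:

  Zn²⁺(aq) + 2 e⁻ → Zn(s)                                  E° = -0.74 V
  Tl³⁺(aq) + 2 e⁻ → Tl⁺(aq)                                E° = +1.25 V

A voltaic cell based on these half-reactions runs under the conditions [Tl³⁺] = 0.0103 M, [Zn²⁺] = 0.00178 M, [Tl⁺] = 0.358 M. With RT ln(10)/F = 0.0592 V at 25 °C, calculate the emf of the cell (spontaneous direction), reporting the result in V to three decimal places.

Tl³⁺/Tl⁺ is the cathode (higher E°), Zn²⁺/Zn the anode: E°cell = +1.25 − (-0.74) = +1.99 V, n = 2.
Overall: Tl³⁺(aq) + Zn(s) → Tl⁺(aq) + Zn²⁺(aq)
Q = [Tl⁺]·[Zn²⁺] / ([Tl³⁺]); log Q = -1.209.
E = E° − (0.0592/n) log Q = +1.99 − (0.0592/2)(-1.209) = +2.026 V.

+2.026 V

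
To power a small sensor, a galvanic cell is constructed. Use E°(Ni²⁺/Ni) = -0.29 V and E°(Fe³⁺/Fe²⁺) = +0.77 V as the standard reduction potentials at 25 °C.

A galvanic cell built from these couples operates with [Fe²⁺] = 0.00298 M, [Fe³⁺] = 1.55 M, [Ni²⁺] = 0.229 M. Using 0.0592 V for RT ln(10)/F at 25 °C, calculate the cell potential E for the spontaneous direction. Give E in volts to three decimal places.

+1.240 V

Fe³⁺/Fe²⁺ is the cathode (higher E°), Ni²⁺/Ni the anode: E°cell = +0.77 − (-0.29) = +1.06 V, n = 2.
Overall: 2 Fe³⁺(aq) + Ni(s) → 2 Fe²⁺(aq) + Ni²⁺(aq)
Q = [Fe²⁺]^2·[Ni²⁺] / ([Fe³⁺]^2); log Q = -6.072.
E = E° − (0.0592/n) log Q = +1.06 − (0.0592/2)(-6.072) = +1.240 V.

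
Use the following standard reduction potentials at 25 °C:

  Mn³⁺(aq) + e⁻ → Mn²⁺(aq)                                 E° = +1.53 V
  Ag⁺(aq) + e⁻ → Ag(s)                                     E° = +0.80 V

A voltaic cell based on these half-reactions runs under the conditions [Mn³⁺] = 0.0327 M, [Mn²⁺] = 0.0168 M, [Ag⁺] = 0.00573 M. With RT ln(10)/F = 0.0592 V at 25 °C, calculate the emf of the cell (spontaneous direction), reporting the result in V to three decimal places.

+0.880 V

Mn³⁺/Mn²⁺ is the cathode (higher E°), Ag⁺/Ag the anode: E°cell = +1.53 − (+0.80) = +0.73 V, n = 1.
Overall: Mn³⁺(aq) + Ag(s) → Mn²⁺(aq) + Ag⁺(aq)
Q = [Mn²⁺]·[Ag⁺] / ([Mn³⁺]); log Q = -2.531.
E = E° − (0.0592/n) log Q = +0.73 − (0.0592/1)(-2.531) = +0.880 V.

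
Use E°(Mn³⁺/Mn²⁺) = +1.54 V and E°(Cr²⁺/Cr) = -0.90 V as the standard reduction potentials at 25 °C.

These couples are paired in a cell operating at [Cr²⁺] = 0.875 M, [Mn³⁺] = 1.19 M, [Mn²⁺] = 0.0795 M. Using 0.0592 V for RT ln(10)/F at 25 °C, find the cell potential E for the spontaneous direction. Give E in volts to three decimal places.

Mn³⁺/Mn²⁺ is the cathode (higher E°), Cr²⁺/Cr the anode: E°cell = +1.54 − (-0.90) = +2.44 V, n = 2.
Overall: 2 Mn³⁺(aq) + Cr(s) → 2 Mn²⁺(aq) + Cr²⁺(aq)
Q = [Mn²⁺]^2·[Cr²⁺] / ([Mn³⁺]^2); log Q = -2.408.
E = E° − (0.0592/n) log Q = +2.44 − (0.0592/2)(-2.408) = +2.511 V.

+2.511 V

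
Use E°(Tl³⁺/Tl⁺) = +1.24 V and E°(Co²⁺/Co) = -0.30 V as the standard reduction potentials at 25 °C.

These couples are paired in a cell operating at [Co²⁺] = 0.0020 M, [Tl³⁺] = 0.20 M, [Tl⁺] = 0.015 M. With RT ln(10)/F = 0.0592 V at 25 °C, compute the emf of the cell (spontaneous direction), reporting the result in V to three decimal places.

+1.653 V

Tl³⁺/Tl⁺ is the cathode (higher E°), Co²⁺/Co the anode: E°cell = +1.24 − (-0.30) = +1.54 V, n = 2.
Overall: Tl³⁺(aq) + Co(s) → Tl⁺(aq) + Co²⁺(aq)
Q = [Tl⁺]·[Co²⁺] / ([Tl³⁺]); log Q = -3.824.
E = E° − (0.0592/n) log Q = +1.54 − (0.0592/2)(-3.824) = +1.653 V.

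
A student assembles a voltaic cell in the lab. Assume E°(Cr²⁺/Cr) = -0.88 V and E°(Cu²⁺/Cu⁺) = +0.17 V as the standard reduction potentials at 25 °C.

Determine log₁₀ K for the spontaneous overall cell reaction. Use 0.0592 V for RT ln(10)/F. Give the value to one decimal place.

35.5

Cathode: Cu²⁺/Cu⁺; anode: Cr²⁺/Cr. E°cell = +1.05 V, n = 2.
log K = nE°cell / 0.0592 = (2)(+1.05) / 0.0592 = 35.5.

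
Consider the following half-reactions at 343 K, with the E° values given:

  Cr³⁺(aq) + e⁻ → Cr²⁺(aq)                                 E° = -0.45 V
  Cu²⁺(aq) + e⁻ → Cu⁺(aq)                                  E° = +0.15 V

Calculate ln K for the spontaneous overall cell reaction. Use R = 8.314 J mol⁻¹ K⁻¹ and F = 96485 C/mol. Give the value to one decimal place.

Cathode: Cu²⁺/Cu⁺; anode: Cr³⁺/Cr²⁺. E°cell = (+0.15) − (-0.45) = +0.60 V, with n = 1.
ΔG° = −nFE° = −RT ln K, so ln K = nFE°/(RT) = (1)(96485)(+0.60) / ((8.314)(343)) = 20.301.

20.3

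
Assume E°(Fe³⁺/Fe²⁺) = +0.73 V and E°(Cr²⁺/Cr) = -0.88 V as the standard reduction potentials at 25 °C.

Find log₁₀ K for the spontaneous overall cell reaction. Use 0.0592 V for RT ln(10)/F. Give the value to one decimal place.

54.4

Cathode: Fe³⁺/Fe²⁺; anode: Cr²⁺/Cr. E°cell = +1.61 V, n = 2.
log K = nE°cell / 0.0592 = (2)(+1.61) / 0.0592 = 54.4.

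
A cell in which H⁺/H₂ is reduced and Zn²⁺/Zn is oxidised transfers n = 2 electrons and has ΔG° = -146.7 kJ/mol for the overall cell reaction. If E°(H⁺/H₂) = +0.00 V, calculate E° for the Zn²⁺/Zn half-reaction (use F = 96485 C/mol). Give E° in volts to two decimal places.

E°cell = −ΔG°/(nF) = −(-146.7×10³)/((2)(96485)) = +0.760 V.
Since H⁺/H₂ is the cathode and Zn²⁺/Zn the anode, E°cell = E°(H⁺/H₂) − E°(Zn²⁺/Zn).
So E°(Zn²⁺/Zn) = E°(H⁺/H₂) − E°cell = (+0.00) − (+0.760) = -0.76 V.

-0.76 V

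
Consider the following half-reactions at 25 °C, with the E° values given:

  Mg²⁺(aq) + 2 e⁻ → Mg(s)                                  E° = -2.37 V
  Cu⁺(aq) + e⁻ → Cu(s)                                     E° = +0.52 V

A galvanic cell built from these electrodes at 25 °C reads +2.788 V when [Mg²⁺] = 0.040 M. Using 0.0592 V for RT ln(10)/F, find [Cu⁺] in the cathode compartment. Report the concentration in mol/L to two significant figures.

0.0038 M

Cu⁺/Cu is the cathode, Mg²⁺/Mg the anode: E°cell = +2.89 V, n = 2.
Overall reaction: 2 Cu⁺(aq) + Mg(s) → 2 Cu(s) + Mg²⁺(aq); Q = [Mg²⁺]^1/[Cu⁺]^2.
From E = E° − (0.0592/n) log Q: log Q = (E° − E)·n/0.0592 = (+2.89 − (+2.788))·2/0.0592 = 3.4459.
So 2·log[Cu⁺] = 1·log(0.04) − log Q = -1.3979 − (3.4459) = -4.8438; log[Cu⁺] = -4.8438 / 2 = -2.4219; [Cu⁺] = 10^(-2.4219) ≈ 0.0038 M.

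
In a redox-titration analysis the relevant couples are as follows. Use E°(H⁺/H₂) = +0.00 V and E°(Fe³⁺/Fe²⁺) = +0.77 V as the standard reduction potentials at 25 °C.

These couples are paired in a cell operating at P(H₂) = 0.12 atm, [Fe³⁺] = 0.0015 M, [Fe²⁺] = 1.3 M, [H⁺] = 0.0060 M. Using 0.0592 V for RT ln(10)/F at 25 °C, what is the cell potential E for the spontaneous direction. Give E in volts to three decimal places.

Fe³⁺/Fe²⁺ is the cathode (higher E°), H⁺/H₂ the anode: E°cell = +0.77 − (+0.00) = +0.77 V, n = 2.
Overall: 2 Fe³⁺(aq) + H₂(g) → 2 Fe²⁺(aq) + 2 H⁺(aq)
Q = [Fe²⁺]^2·[H⁺]^2 / ([Fe³⁺]^2·P(H₂)); log Q = 2.353.
E = E° − (0.0592/n) log Q = +0.77 − (0.0592/2)(2.353) = +0.700 V.

+0.700 V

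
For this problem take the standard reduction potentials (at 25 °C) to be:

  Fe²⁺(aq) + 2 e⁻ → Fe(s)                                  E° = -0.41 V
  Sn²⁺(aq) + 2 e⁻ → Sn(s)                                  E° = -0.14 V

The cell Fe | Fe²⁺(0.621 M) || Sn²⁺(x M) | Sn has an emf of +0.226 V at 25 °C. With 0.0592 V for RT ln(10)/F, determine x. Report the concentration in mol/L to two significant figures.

Sn²⁺/Sn is the cathode, Fe²⁺/Fe the anode: E°cell = +0.27 V, n = 2.
Overall reaction: Sn²⁺(aq) + Fe(s) → Sn(s) + Fe²⁺(aq); Q = [Fe²⁺]^1/[Sn²⁺]^1.
From E = E° − (0.0592/n) log Q: log Q = (E° − E)·n/0.0592 = (+0.27 − (+0.226))·2/0.0592 = 1.4865.
So 1·log[Sn²⁺] = 1·log(0.621) − log Q = -0.2069 − (1.4865) = -1.6934; [Sn²⁺] = 10^(-1.6934) ≈ 0.020 M.

0.020 M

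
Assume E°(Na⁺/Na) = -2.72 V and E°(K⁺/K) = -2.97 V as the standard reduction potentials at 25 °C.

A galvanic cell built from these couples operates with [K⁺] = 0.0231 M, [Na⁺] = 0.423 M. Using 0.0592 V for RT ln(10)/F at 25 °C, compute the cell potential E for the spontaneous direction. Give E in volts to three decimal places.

Na⁺/Na is the cathode (higher E°), K⁺/K the anode: E°cell = -2.72 − (-2.97) = +0.25 V, n = 1.
Overall: Na⁺(aq) + K(s) → Na(s) + K⁺(aq)
Q = [K⁺] / ([Na⁺]); log Q = -1.263.
E = E° − (0.0592/n) log Q = +0.25 − (0.0592/1)(-1.263) = +0.325 V.

+0.325 V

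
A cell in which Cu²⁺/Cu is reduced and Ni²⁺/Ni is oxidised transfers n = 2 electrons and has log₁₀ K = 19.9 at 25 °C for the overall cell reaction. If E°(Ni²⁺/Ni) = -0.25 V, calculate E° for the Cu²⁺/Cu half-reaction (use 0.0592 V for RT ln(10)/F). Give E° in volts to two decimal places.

+0.34 V

E°cell = (0.0592/n)·log K = (0.0592/2)(19.9) = +0.589 V.
Since Cu²⁺/Cu is the cathode and Ni²⁺/Ni the anode, E°cell = E°(Cu²⁺/Cu) − E°(Ni²⁺/Ni).
So E°(Cu²⁺/Cu) = E°cell + E°(Ni²⁺/Ni) = +0.589 + (-0.25) = +0.34 V.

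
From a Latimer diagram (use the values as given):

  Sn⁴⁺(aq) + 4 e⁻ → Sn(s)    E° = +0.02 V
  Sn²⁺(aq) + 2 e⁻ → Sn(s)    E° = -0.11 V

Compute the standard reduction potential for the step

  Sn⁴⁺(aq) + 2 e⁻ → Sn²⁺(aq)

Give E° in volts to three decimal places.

+0.150 V

Sequential free energies add, so n₃E°₃ = n₁E°₁ + n₂E°₂.
With n₃ = 4, and the known step contributing 2×(-0.11) V, the unknown satisfies 2·E° = 4×(+0.02) − 2×(-0.11) = +0.300.
E° = +0.300 / 2 = +0.150 V.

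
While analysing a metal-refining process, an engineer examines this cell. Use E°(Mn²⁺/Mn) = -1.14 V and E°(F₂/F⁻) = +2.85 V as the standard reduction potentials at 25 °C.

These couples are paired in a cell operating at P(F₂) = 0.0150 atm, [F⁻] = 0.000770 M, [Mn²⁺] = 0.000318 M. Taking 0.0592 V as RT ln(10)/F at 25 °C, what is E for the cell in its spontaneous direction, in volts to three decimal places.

F₂/F⁻ is the cathode (higher E°), Mn²⁺/Mn the anode: E°cell = +2.85 − (-1.14) = +3.99 V, n = 2.
Overall: F₂(g) + Mn(s) → 2 F⁻(aq) + Mn²⁺(aq)
Q = [F⁻]^2·[Mn²⁺] / (P(F₂)); log Q = -7.901.
E = E° − (0.0592/n) log Q = +3.99 − (0.0592/2)(-7.901) = +4.224 V.

+4.224 V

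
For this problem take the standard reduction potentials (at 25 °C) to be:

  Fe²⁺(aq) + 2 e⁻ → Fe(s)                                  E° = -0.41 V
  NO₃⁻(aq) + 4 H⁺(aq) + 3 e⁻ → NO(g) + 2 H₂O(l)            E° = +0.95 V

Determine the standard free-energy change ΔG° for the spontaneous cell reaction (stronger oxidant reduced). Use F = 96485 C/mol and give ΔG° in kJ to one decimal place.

-787.3 kJ

NO₃⁻/NO (E° = +0.95 V) is the cathode; Fe²⁺/Fe (E° = -0.41 V) is the anode, so E°cell = +1.36 V.
Balancing electrons gives n = 6 (lcm of 3 and 2).
ΔG° = −nFE° = −(6)(96485)(+1.36) = -787,318 J = -787.3 kJ.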